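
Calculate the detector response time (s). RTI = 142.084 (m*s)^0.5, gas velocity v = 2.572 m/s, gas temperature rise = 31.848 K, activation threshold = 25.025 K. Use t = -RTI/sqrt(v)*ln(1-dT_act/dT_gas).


dT_act/dT_gas = 0.78576
ln(1 - 0.78576) = -1.5407
t = -142.084 / sqrt(2.572) * -1.5407 = 136.50 s

136.50 s


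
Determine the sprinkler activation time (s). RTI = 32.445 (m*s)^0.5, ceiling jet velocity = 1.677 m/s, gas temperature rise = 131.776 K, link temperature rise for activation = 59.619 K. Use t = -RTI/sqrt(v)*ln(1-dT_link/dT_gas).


dT_link/dT_gas = 0.45243
ln(1 - 0.45243) = -0.60226
t = -32.445 / sqrt(1.677) * -0.60226 = 15.089 s

15.089 s


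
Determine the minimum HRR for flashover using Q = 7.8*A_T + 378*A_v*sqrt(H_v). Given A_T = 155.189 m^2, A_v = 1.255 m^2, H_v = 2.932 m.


7.8*A_T = 1210.5
sqrt(H_v) = 1.7123
378*A_v*sqrt(H_v) = 812.30
Q = 1210.5 + 812.30 = 2022.8 kW

2022.8 kW


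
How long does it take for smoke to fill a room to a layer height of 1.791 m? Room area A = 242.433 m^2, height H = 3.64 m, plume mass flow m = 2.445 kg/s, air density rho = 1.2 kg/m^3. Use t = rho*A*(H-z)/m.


H - z = 1.849 m
t = 1.2 * 242.433 * 1.849 / 2.445 = 220.00 s

220.00 s


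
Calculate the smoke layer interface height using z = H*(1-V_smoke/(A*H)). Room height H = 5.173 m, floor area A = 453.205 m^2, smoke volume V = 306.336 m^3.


V/(A*H) = 0.13067
1 - 0.13067 = 0.86933
z = 5.173 * 0.86933 = 4.4971 m

4.4971 m


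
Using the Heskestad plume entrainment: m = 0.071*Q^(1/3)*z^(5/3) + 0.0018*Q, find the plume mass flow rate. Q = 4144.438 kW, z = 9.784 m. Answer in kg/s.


Q^(1/3) = 16.063
z^(5/3) = 44.757
First term = 0.071 * 16.063 * 44.757 = 51.044
Second term = 0.0018 * 4144.438 = 7.4600
m = 58.504 kg/s

58.504 kg/s


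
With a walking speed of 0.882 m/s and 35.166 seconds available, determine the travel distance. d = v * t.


d = 0.882 * 35.166 = 31.016 m

31.016 m


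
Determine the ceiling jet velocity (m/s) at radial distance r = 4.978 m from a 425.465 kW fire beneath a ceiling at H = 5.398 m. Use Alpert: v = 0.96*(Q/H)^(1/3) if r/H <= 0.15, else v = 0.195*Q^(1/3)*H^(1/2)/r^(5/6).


r/H = 4.978 / 5.398 = 0.92219
r/H > 0.15, so v = 0.195*Q^(1/3)*H^(1/2)/r^(5/6)
Q^(1/3) = 7.5212
H^(1/2) = 2.3234
r^(5/6) = 3.8096
v = 0.195 * 7.5212 * 2.3234 / 3.8096 = 0.89446 m/s

0.89446 m/s


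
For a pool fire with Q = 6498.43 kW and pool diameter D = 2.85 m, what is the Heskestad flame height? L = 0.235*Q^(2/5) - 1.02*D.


Q^(2/5) = 33.506
0.235 * Q^(2/5) = 7.8739
1.02 * D = 2.907
L = 4.9669 m

4.9669 m


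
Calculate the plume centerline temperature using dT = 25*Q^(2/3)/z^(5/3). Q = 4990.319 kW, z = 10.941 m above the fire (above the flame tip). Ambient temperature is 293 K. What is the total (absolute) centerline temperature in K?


Q^(2/3) = 292.02
z^(5/3) = 53.921
dT = 25 * 292.02 / 53.921 = 135.39 K
T = 293 + 135.39 = 428.39 K

428.39 K


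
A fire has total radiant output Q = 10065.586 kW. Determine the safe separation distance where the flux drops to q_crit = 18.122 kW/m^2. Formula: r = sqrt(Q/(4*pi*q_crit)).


4*pi*q_crit = 227.73
Q/(4*pi*q_crit) = 44.200
r = sqrt(44.200) = 6.6483 m

6.6483 m


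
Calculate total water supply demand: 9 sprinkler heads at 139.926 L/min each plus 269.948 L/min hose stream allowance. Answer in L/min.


Sprinkler demand = 9 * 139.926 = 1259.334 L/min
Total = 1259.334 + 269.948 = 1529.282 L/min

1529.282 L/min


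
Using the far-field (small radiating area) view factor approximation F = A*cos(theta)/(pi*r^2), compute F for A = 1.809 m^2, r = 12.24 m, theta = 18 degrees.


cos(18 deg) = 0.95106
pi*r^2 = 470.67
F = 1.809 * 0.95106 / 470.67 = 0.0036554

0.0036554


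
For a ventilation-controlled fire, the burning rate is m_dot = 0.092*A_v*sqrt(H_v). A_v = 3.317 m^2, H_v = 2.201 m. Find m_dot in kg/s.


sqrt(H_v) = 1.4836
m_dot = 0.092 * 3.317 * 1.4836 = 0.45273 kg/s

0.45273 kg/s


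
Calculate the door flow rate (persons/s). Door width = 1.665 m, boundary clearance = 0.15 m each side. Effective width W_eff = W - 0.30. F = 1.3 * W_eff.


W_eff = 1.665 - 0.30 = 1.365 m
F = 1.3 * 1.365 = 1.7745 persons/s

1.7745 persons/s


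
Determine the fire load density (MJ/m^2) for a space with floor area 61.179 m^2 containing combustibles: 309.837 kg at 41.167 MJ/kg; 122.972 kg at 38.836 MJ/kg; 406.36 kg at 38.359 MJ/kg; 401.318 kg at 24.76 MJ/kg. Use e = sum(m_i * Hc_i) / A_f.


Total energy = 309.837*41.167 + 122.972*38.836 + 406.36*38.359 + 401.318*24.76
= 12755.06 + 4775.741 + 15587.56 + 9936.634
= 43055.00 MJ
e = 43055.00 / 61.179 = 703.75 MJ/m^2

703.75 MJ/m^2


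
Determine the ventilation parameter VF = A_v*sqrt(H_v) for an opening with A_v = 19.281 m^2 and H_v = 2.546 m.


sqrt(H_v) = 1.5956
VF = 19.281 * 1.5956 = 30.765 m^(5/2)

30.765 m^(5/2)


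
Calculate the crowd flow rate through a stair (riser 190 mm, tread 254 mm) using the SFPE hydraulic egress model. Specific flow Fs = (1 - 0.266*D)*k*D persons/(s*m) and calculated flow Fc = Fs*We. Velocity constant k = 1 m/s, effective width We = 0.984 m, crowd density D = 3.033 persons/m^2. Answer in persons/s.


1 - 0.266*D = 1 - 0.266*3.033 = 0.19322
Fs = 0.19322 * 1 * 3.033 = 0.58604 persons/(s*m)
Fc = 0.58604 * 0.984 = 0.57667 persons/s

0.57667 persons/s


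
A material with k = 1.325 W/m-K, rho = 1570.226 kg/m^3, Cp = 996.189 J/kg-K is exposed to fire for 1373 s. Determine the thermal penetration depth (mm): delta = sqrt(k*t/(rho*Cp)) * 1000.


alpha = 1.325 / (1570.226 * 996.189) = 8.4706e-07 m^2/s
alpha * t = 0.0011630
delta = sqrt(0.0011630) * 1000 = 34.103 mm

34.103 mm


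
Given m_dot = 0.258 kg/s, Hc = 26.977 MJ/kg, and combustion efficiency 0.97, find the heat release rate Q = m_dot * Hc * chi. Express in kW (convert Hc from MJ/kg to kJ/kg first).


Hc = 26.977 MJ/kg = 26.977 * 1000 kJ/kg = 26977 kJ/kg
Q = 0.258 kg/s * 26977 kJ/kg * 0.97 = 6751.3 kW

6751.3 kW


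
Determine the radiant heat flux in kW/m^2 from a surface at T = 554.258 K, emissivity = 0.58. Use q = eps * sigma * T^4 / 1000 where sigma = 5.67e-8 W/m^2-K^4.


T^4 = 9.4373e+10
q = 0.58 * 5.67e-8 * 9.4373e+10 / 1000 = 3.1036 kW/m^2

3.1036 kW/m^2


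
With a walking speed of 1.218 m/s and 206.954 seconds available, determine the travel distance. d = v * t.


d = 1.218 * 206.954 = 252.07 m

252.07 m


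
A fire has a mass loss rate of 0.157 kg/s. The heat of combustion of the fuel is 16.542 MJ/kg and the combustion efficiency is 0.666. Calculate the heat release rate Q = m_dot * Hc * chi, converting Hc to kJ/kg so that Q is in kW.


Hc = 16.542 MJ/kg = 16.542 * 1000 kJ/kg = 16542 kJ/kg
Q = 0.157 kg/s * 16542 kJ/kg * 0.666 = 1729.7 kW

1729.7 kW


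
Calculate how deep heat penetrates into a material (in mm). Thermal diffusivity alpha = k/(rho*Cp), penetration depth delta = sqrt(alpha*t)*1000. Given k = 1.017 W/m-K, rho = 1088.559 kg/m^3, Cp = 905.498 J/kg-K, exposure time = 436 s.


alpha = 1.017 / (1088.559 * 905.498) = 1.0318e-06 m^2/s
alpha * t = 0.00044985
delta = sqrt(0.00044985) * 1000 = 21.210 mm

21.210 mm


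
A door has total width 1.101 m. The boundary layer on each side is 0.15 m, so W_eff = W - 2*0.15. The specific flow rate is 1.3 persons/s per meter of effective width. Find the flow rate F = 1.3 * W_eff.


W_eff = 1.101 - 0.30 = 0.801 m
F = 1.3 * 0.801 = 1.0413 persons/s

1.0413 persons/s


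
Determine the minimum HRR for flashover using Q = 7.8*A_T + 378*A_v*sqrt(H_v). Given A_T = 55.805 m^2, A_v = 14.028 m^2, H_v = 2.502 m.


7.8*A_T = 435.279
sqrt(H_v) = 1.5818
378*A_v*sqrt(H_v) = 8387.5
Q = 435.279 + 8387.5 = 8822.8 kW

8822.8 kW


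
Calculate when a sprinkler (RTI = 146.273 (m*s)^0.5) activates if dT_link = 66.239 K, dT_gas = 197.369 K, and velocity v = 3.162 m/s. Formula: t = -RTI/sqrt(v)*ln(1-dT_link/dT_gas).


dT_link/dT_gas = 0.33561
ln(1 - 0.33561) = -0.40889
t = -146.273 / sqrt(3.162) * -0.40889 = 33.635 s

33.635 s


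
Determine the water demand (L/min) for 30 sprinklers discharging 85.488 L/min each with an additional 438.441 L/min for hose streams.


Sprinkler demand = 30 * 85.488 = 2564.64 L/min
Total = 2564.64 + 438.441 = 3003.081 L/min

3003.081 L/min


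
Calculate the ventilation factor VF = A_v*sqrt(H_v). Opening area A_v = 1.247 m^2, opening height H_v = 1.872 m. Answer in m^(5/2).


sqrt(H_v) = 1.3682
VF = 1.247 * 1.3682 = 1.7062 m^(5/2)

1.7062 m^(5/2)


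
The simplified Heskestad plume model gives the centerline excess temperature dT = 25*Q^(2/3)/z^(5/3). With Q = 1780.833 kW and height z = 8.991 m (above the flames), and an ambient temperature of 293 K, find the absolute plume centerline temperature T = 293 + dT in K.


Q^(2/3) = 146.92
z^(5/3) = 38.876
dT = 25 * 146.92 / 38.876 = 94.480 K
T = 293 + 94.480 = 387.48 K

387.48 K


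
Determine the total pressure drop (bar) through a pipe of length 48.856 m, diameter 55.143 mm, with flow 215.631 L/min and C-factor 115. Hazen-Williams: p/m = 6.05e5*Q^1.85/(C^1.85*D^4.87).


Q^1.85 = 20767
C^1.85 = 6490.7
D^4.87 = 3.0273e+08
p/m = 0.0063940 bar/m
p_total = 0.0063940 * 48.856 = 0.31238 bar

0.31238 bar


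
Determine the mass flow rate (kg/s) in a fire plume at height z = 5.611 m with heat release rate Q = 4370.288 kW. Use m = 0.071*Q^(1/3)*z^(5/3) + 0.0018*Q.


Q^(1/3) = 16.349
z^(5/3) = 17.717
First term = 0.071 * 16.349 * 17.717 = 20.567
Second term = 0.0018 * 4370.288 = 7.8665
m = 28.433 kg/s

28.433 kg/s


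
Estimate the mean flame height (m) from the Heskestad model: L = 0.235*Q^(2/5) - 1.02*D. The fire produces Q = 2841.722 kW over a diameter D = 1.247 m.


Q^(2/5) = 24.068
0.235 * Q^(2/5) = 5.6559
1.02 * D = 1.2719
L = 4.3839 m

4.3839 m


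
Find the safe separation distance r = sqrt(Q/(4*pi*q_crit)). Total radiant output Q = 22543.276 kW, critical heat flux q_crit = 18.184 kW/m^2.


4*pi*q_crit = 228.51
Q/(4*pi*q_crit) = 98.655
r = sqrt(98.655) = 9.9325 m

9.9325 m


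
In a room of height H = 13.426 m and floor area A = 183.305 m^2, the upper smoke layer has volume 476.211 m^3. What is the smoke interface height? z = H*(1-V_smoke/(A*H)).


V/(A*H) = 0.19350
1 - 0.19350 = 0.80650
z = 13.426 * 0.80650 = 10.828 m

10.828 m


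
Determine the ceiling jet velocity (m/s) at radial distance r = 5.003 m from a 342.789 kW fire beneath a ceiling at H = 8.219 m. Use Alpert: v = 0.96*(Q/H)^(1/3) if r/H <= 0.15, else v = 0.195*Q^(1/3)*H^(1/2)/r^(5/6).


r/H = 5.003 / 8.219 = 0.60871
r/H > 0.15, so v = 0.195*Q^(1/3)*H^(1/2)/r^(5/6)
Q^(1/3) = 6.9986
H^(1/2) = 2.8669
r^(5/6) = 3.8255
v = 0.195 * 6.9986 * 2.8669 / 3.8255 = 1.0227 m/s

1.0227 m/s


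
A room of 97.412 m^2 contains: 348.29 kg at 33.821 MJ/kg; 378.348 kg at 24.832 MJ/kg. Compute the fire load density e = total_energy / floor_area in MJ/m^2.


Total energy = 348.29*33.821 + 378.348*24.832
= 11779.52 + 9395.138
= 21174.65 MJ
e = 21174.65 / 97.412 = 217.37 MJ/m^2

217.37 MJ/m^2


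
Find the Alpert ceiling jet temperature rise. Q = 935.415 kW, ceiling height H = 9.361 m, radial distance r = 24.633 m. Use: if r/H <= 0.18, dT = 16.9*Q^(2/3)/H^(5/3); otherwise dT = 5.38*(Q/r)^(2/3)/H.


r/H = 24.633 / 9.361 = 2.6314
r/H > 0.18, so dT = 5.38*(Q/r)^(2/3)/H
Q/r = 37.974
(Q/r)^(2/3) = 11.298
dT = 5.38 * 11.298 / 9.361 = 6.4931 K

6.4931 K


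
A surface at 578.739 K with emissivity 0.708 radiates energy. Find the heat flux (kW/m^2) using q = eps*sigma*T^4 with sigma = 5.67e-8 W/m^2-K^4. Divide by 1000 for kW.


T^4 = 1.1218e+11
q = 0.708 * 5.67e-8 * 1.1218e+11 / 1000 = 4.5035 kW/m^2

4.5035 kW/m^2


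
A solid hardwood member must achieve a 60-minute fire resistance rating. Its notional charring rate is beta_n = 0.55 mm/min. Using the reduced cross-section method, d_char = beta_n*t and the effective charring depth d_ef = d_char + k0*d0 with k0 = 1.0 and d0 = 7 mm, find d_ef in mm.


d_char = 0.55 * 60 = 33 mm
d_ef = 33 + 1.0*7 = 40 mm

40 mm


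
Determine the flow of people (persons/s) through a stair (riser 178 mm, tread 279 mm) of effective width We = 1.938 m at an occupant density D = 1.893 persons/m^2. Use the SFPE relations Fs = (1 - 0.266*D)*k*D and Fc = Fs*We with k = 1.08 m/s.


1 - 0.266*D = 1 - 0.266*1.893 = 0.49646
Fs = 0.49646 * 1.08 * 1.893 = 1.0150 persons/(s*m)
Fc = 1.0150 * 1.938 = 1.9670 persons/s

1.9670 persons/s


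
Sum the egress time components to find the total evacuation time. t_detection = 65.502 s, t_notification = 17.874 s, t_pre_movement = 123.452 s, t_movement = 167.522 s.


Total = 65.502 + 17.874 + 123.452 + 167.522 = 374.35 s

374.35 s


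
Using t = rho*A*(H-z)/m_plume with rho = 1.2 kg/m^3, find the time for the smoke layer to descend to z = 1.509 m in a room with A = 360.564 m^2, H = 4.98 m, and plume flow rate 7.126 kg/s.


H - z = 3.471 m
t = 1.2 * 360.564 * 3.471 / 7.126 = 210.75 s

210.75 s


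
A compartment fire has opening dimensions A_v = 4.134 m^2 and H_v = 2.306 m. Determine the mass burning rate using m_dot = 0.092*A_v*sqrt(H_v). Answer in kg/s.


sqrt(H_v) = 1.5186
m_dot = 0.092 * 4.134 * 1.5186 = 0.57755 kg/s

0.57755 kg/s


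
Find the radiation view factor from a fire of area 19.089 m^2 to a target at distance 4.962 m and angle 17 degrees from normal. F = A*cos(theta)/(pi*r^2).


cos(17 deg) = 0.95630
pi*r^2 = 77.351
F = 19.089 * 0.95630 / 77.351 = 0.23600

0.23600


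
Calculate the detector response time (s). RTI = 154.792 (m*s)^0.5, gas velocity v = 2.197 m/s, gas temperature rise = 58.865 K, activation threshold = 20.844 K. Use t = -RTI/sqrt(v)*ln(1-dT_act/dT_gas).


dT_act/dT_gas = 0.35410
ln(1 - 0.35410) = -0.43711
t = -154.792 / sqrt(2.197) * -0.43711 = 45.648 s

45.648 s


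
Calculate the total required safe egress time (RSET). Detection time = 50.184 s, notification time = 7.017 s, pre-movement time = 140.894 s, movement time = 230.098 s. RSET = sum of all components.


Total = 50.184 + 7.017 + 140.894 + 230.098 = 428.193 s

428.193 s


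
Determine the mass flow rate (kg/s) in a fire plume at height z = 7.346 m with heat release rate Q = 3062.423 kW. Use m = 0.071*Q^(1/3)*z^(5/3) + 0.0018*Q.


Q^(1/3) = 14.522
z^(5/3) = 27.760
First term = 0.071 * 14.522 * 27.760 = 28.622
Second term = 0.0018 * 3062.423 = 5.5124
m = 34.134 kg/s

34.134 kg/s


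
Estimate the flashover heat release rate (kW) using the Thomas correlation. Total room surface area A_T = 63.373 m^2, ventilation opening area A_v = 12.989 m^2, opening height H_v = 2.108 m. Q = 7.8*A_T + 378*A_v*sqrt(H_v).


7.8*A_T = 494.31
sqrt(H_v) = 1.4519
378*A_v*sqrt(H_v) = 7128.6
Q = 494.31 + 7128.6 = 7622.9 kW

7622.9 kW


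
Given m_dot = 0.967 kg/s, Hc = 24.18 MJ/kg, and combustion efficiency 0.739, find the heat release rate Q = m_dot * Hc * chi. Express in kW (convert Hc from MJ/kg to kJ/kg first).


Hc = 24.18 MJ/kg = 24.18 * 1000 kJ/kg = 24180 kJ/kg
Q = 0.967 kg/s * 24180 kJ/kg * 0.739 = 17279 kW

17279 kW


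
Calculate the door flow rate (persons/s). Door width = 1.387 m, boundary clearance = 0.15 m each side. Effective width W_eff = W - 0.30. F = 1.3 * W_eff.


W_eff = 1.387 - 0.30 = 1.087 m
F = 1.3 * 1.087 = 1.4131 persons/s

1.4131 persons/s


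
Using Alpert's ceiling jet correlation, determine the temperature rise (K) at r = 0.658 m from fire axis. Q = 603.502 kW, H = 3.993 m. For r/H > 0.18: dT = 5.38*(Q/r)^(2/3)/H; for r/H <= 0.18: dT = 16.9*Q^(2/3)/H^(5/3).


r/H = 0.658 / 3.993 = 0.16479
r/H <= 0.18, so dT = 16.9*Q^(2/3)/H^(5/3)
Q^(2/3) = 71.414
H^(5/3) = 10.050
dT = 16.9 * 71.414 / 10.050 = 120.09 K

120.09 K


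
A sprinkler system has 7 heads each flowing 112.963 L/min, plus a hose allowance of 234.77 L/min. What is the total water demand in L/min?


Sprinkler demand = 7 * 112.963 = 790.741 L/min
Total = 790.741 + 234.77 = 1025.511 L/min

1025.511 L/min


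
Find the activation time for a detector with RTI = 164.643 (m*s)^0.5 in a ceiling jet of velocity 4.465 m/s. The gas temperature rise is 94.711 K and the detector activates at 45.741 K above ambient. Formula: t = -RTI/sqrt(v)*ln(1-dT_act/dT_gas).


dT_act/dT_gas = 0.48295
ln(1 - 0.48295) = -0.65962
t = -164.643 / sqrt(4.465) * -0.65962 = 51.396 s

51.396 s


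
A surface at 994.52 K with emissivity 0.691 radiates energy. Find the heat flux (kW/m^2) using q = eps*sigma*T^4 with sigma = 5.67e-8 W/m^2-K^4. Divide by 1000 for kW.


T^4 = 9.7826e+11
q = 0.691 * 5.67e-8 * 9.7826e+11 / 1000 = 38.328 kW/m^2

38.328 kW/m^2


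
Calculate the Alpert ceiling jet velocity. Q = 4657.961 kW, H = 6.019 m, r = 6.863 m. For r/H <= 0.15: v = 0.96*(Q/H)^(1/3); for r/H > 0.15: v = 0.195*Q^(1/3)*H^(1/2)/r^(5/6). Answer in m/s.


r/H = 6.863 / 6.019 = 1.1402
r/H > 0.15, so v = 0.195*Q^(1/3)*H^(1/2)/r^(5/6)
Q^(1/3) = 16.701
H^(1/2) = 2.4534
r^(5/6) = 4.9785
v = 0.195 * 16.701 * 2.4534 / 4.9785 = 1.6048 m/s

1.6048 m/s


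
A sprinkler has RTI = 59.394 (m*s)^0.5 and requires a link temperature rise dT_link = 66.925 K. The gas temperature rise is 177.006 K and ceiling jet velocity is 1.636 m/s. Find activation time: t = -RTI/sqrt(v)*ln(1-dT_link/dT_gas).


dT_link/dT_gas = 0.37809
ln(1 - 0.37809) = -0.47497
t = -59.394 / sqrt(1.636) * -0.47497 = 22.055 s

22.055 s


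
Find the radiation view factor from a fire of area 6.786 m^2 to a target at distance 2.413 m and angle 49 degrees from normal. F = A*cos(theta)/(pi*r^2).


cos(49 deg) = 0.65606
pi*r^2 = 18.292
F = 6.786 * 0.65606 / 18.292 = 0.24338

0.24338


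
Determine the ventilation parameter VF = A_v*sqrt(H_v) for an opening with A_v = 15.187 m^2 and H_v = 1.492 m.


sqrt(H_v) = 1.2215
VF = 15.187 * 1.2215 = 18.551 m^(5/2)

18.551 m^(5/2)


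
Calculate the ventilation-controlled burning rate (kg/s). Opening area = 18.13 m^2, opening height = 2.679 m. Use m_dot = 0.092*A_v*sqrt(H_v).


sqrt(H_v) = 1.6368
m_dot = 0.092 * 18.13 * 1.6368 = 2.7301 kg/s

2.7301 kg/s


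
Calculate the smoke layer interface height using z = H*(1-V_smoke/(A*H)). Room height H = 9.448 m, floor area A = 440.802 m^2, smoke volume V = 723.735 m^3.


V/(A*H) = 0.17378
1 - 0.17378 = 0.82622
z = 9.448 * 0.82622 = 7.8061 m

7.8061 m


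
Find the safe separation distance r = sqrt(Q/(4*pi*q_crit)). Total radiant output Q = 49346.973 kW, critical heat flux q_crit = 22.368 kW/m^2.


4*pi*q_crit = 281.08
Q/(4*pi*q_crit) = 175.56
r = sqrt(175.56) = 13.250 m

13.250 m


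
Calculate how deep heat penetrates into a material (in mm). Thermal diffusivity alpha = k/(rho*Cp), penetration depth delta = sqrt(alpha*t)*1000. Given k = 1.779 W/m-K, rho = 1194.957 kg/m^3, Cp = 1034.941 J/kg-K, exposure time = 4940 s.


alpha = 1.779 / (1194.957 * 1034.941) = 1.4385e-06 m^2/s
alpha * t = 0.0071062
delta = sqrt(0.0071062) * 1000 = 84.298 mm

84.298 mm


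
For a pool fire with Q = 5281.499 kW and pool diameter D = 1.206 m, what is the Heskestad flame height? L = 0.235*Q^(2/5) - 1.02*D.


Q^(2/5) = 30.839
0.235 * Q^(2/5) = 7.2472
1.02 * D = 1.2301
L = 6.0171 m

6.0171 m


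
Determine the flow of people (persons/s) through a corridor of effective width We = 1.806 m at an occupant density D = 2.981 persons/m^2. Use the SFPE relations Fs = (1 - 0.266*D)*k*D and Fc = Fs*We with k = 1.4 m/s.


1 - 0.266*D = 1 - 0.266*2.981 = 0.20705
Fs = 0.20705 * 1.4 * 2.981 = 0.86412 persons/(s*m)
Fc = 0.86412 * 1.806 = 1.5606 persons/s

1.5606 persons/s


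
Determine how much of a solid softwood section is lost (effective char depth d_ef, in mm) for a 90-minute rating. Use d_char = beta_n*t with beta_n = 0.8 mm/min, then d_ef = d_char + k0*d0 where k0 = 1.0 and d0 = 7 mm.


d_char = 0.8 * 90 = 72 mm
d_ef = 72 + 1.0*7 = 79 mm

79 mm


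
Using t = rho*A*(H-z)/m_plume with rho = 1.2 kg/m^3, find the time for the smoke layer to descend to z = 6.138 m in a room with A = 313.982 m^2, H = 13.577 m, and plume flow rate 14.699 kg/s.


H - z = 7.439 m
t = 1.2 * 313.982 * 7.439 / 14.699 = 190.68 s

190.68 s


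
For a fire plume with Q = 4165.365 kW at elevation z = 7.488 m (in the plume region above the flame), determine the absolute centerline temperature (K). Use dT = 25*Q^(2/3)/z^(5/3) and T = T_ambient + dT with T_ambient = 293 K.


Q^(2/3) = 258.88
z^(5/3) = 28.660
dT = 25 * 258.88 / 28.660 = 225.82 K
T = 293 + 225.82 = 518.82 K

518.82 K


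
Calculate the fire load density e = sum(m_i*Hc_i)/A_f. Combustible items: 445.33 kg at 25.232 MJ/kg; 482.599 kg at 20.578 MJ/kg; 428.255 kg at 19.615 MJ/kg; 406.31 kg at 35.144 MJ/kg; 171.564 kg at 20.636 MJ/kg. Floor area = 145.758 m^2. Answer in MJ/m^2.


Total energy = 445.33*25.232 + 482.599*20.578 + 428.255*19.615 + 406.31*35.144 + 171.564*20.636
= 11236.57 + 9930.922 + 8400.222 + 14279.36 + 3540.395
= 47387.46 MJ
e = 47387.46 / 145.758 = 325.11 MJ/m^2

325.11 MJ/m^2


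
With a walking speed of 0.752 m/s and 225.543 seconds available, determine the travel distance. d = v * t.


d = 0.752 * 225.543 = 169.61 m

169.61 m


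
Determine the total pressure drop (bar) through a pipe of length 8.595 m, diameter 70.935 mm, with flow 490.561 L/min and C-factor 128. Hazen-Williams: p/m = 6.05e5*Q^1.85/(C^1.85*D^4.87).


Q^1.85 = 95013
C^1.85 = 7913.0
D^4.87 = 1.0320e+09
p/m = 0.0070390 bar/m
p_total = 0.0070390 * 8.595 = 0.060500 bar

0.060500 bar


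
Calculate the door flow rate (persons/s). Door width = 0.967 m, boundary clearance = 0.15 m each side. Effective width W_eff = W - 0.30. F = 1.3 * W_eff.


W_eff = 0.967 - 0.30 = 0.667 m
F = 1.3 * 0.667 = 0.86710 persons/s

0.86710 persons/s


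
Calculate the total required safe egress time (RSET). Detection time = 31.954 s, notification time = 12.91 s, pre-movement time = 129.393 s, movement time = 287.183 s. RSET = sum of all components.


Total = 31.954 + 12.91 + 129.393 + 287.183 = 461.44 s

461.44 s


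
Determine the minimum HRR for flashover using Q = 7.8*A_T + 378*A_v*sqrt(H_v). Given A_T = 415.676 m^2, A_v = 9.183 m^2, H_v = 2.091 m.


7.8*A_T = 3242.3
sqrt(H_v) = 1.4460
378*A_v*sqrt(H_v) = 5019.4
Q = 3242.3 + 5019.4 = 8261.7 kW

8261.7 kW


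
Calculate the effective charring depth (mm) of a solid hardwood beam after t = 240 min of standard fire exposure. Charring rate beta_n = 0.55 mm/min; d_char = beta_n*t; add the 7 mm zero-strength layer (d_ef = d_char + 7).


d_char = 0.55 * 240 = 132 mm
d_ef = 132 + 1.0*7 = 139 mm

139 mm


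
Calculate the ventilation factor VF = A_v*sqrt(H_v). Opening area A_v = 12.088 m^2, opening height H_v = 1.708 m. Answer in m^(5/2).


sqrt(H_v) = 1.3069
VF = 12.088 * 1.3069 = 15.798 m^(5/2)

15.798 m^(5/2)


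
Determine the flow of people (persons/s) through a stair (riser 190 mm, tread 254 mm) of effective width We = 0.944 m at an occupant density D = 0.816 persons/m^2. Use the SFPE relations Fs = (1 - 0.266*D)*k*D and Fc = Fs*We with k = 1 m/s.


1 - 0.266*D = 1 - 0.266*0.816 = 0.78294
Fs = 0.78294 * 1 * 0.816 = 0.63888 persons/(s*m)
Fc = 0.63888 * 0.944 = 0.60310 persons/s

0.60310 persons/s


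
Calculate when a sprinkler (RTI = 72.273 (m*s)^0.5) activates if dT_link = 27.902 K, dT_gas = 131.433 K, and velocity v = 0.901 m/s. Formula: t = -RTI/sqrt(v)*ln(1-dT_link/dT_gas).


dT_link/dT_gas = 0.21229
ln(1 - 0.21229) = -0.23863
t = -72.273 / sqrt(0.901) * -0.23863 = 18.169 s

18.169 s


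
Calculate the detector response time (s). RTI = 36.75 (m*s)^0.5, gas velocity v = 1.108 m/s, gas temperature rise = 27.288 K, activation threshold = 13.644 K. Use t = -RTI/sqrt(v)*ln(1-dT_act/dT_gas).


dT_act/dT_gas = 0.5
ln(1 - 0.5) = -0.69315
t = -36.75 / sqrt(1.108) * -0.69315 = 24.200 s

24.200 s


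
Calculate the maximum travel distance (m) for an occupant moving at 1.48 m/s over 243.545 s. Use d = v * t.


d = 1.48 * 243.545 = 360.45 m

360.45 m


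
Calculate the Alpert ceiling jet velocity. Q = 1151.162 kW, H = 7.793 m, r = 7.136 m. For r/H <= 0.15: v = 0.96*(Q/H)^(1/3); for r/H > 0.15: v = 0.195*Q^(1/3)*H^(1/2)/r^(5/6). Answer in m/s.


r/H = 7.136 / 7.793 = 0.91569
r/H > 0.15, so v = 0.195*Q^(1/3)*H^(1/2)/r^(5/6)
Q^(1/3) = 10.480
H^(1/2) = 2.7916
r^(5/6) = 5.1430
v = 0.195 * 10.480 * 2.7916 / 5.1430 = 1.1093 m/s

1.1093 m/s


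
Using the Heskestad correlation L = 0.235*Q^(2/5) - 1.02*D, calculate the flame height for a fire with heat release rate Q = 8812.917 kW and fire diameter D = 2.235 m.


Q^(2/5) = 37.848
0.235 * Q^(2/5) = 8.8944
1.02 * D = 2.2797
L = 6.6147 m

6.6147 m


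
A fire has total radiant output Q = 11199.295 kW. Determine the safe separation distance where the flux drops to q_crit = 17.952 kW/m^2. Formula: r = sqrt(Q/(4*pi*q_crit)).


4*pi*q_crit = 225.59
Q/(4*pi*q_crit) = 49.644
r = sqrt(49.644) = 7.0459 m

7.0459 m


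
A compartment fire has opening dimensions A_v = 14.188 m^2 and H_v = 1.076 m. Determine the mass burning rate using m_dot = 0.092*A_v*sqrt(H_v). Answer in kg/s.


sqrt(H_v) = 1.0373
m_dot = 0.092 * 14.188 * 1.0373 = 1.3540 kg/s

1.3540 kg/s


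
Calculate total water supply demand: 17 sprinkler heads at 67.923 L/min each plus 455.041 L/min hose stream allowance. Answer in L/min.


Sprinkler demand = 17 * 67.923 = 1154.691 L/min
Total = 1154.691 + 455.041 = 1609.732 L/min

1609.732 L/min


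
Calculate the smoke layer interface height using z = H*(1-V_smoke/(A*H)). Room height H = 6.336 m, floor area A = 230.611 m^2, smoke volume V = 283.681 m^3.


V/(A*H) = 0.19415
1 - 0.19415 = 0.80585
z = 6.336 * 0.80585 = 5.1059 m

5.1059 m


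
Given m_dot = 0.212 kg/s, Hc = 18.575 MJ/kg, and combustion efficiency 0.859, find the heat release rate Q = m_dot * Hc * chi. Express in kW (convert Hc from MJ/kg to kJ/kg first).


Hc = 18.575 MJ/kg = 18.575 * 1000 kJ/kg = 18575 kJ/kg
Q = 0.212 kg/s * 18575 kJ/kg * 0.859 = 3382.7 kW

3382.7 kW


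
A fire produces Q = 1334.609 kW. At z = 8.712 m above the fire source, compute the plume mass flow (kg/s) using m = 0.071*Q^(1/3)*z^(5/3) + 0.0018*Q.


Q^(1/3) = 11.010
z^(5/3) = 36.886
First term = 0.071 * 11.010 * 36.886 = 28.834
Second term = 0.0018 * 1334.609 = 2.4023
m = 31.236 kg/s

31.236 kg/s


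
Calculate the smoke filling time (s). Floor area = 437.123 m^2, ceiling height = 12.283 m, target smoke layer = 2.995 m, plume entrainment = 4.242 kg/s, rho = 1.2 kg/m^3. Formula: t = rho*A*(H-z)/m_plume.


H - z = 9.288 m
t = 1.2 * 437.123 * 9.288 / 4.242 = 1148.5 s

1148.5 s


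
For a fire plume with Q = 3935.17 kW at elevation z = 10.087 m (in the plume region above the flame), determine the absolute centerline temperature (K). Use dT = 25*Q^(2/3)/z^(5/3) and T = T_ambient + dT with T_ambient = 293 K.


Q^(2/3) = 249.25
z^(5/3) = 47.091
dT = 25 * 249.25 / 47.091 = 132.33 K
T = 293 + 132.33 = 425.33 K

425.33 K


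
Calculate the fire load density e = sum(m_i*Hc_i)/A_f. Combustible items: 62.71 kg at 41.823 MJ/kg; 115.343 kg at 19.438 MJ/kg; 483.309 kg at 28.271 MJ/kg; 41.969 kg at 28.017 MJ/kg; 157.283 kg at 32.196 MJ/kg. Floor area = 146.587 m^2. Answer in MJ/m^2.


Total energy = 62.71*41.823 + 115.343*19.438 + 483.309*28.271 + 41.969*28.017 + 157.283*32.196
= 2622.720 + 2242.037 + 13663.63 + 1175.845 + 5063.883
= 24768.12 MJ
e = 24768.12 / 146.587 = 168.97 MJ/m^2

168.97 MJ/m^2


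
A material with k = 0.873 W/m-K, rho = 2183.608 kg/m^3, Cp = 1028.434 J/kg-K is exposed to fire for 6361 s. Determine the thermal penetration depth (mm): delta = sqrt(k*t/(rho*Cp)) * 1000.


alpha = 0.873 / (2183.608 * 1028.434) = 3.8874e-07 m^2/s
alpha * t = 0.0024728
delta = sqrt(0.0024728) * 1000 = 49.727 mm

49.727 mm


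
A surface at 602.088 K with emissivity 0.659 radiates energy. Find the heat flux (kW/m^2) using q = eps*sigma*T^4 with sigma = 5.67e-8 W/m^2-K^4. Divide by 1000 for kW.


T^4 = 1.3141e+11
q = 0.659 * 5.67e-8 * 1.3141e+11 / 1000 = 4.9103 kW/m^2

4.9103 kW/m^2


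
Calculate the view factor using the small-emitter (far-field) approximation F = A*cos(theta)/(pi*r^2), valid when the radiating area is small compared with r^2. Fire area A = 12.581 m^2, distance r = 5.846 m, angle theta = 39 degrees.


cos(39 deg) = 0.77715
pi*r^2 = 107.37
F = 12.581 * 0.77715 / 107.37 = 0.091065

0.091065


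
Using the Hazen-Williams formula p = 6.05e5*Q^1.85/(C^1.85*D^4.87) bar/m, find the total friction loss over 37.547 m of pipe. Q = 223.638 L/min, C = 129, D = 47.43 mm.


Q^1.85 = 22216
C^1.85 = 8027.7
D^4.87 = 1.4534e+08
p/m = 0.011520 bar/m
p_total = 0.011520 * 37.547 = 0.43253 bar

0.43253 bar


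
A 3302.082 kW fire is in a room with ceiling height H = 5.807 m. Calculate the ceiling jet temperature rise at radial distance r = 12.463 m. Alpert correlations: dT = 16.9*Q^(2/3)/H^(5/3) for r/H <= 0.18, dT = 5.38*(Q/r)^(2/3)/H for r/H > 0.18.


r/H = 12.463 / 5.807 = 2.1462
r/H > 0.18, so dT = 5.38*(Q/r)^(2/3)/H
Q/r = 264.95
(Q/r)^(2/3) = 41.252
dT = 5.38 * 41.252 / 5.807 = 38.219 K

38.219 K


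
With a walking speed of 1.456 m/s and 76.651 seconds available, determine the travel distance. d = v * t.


d = 1.456 * 76.651 = 111.60 m

111.60 m


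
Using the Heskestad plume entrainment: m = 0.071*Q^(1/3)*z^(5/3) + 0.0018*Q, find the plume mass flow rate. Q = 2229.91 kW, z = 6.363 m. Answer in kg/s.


Q^(1/3) = 13.065
z^(5/3) = 21.849
First term = 0.071 * 13.065 * 21.849 = 20.267
Second term = 0.0018 * 2229.91 = 4.0138
m = 24.281 kg/s

24.281 kg/s


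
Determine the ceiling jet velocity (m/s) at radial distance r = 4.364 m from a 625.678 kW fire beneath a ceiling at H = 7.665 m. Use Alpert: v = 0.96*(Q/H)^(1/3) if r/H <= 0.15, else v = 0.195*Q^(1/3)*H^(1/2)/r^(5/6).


r/H = 4.364 / 7.665 = 0.56934
r/H > 0.15, so v = 0.195*Q^(1/3)*H^(1/2)/r^(5/6)
Q^(1/3) = 8.5530
H^(1/2) = 2.7686
r^(5/6) = 3.4138
v = 0.195 * 8.5530 * 2.7686 / 3.4138 = 1.3526 m/s

1.3526 m/s


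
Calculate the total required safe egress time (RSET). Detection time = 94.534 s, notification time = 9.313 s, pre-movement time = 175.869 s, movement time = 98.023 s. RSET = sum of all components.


Total = 94.534 + 9.313 + 175.869 + 98.023 = 377.739 s

377.739 s


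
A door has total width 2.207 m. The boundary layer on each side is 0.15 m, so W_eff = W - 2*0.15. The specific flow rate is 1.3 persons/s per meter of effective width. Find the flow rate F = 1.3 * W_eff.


W_eff = 2.207 - 0.30 = 1.907 m
F = 1.3 * 1.907 = 2.4791 persons/s

2.4791 persons/s


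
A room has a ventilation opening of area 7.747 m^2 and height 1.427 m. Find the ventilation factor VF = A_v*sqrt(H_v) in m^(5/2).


sqrt(H_v) = 1.1946
VF = 7.747 * 1.1946 = 9.2543 m^(5/2)

9.2543 m^(5/2)


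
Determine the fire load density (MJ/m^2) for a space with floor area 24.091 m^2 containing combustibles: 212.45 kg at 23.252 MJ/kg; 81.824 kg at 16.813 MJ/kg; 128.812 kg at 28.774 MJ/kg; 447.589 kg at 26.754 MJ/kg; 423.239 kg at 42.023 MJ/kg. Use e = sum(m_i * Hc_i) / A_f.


Total energy = 212.45*23.252 + 81.824*16.813 + 128.812*28.774 + 447.589*26.754 + 423.239*42.023
= 4939.887 + 1375.707 + 3706.436 + 11974.80 + 17785.77
= 39782.60 MJ
e = 39782.60 / 24.091 = 1651.3 MJ/m^2

1651.3 MJ/m^2


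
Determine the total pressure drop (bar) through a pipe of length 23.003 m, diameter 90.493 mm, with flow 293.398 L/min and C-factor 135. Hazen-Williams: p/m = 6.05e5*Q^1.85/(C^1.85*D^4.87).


Q^1.85 = 36711
C^1.85 = 8732.1
D^4.87 = 3.3784e+09
p/m = 0.00075287 bar/m
p_total = 0.00075287 * 23.003 = 0.017318 bar

0.017318 bar


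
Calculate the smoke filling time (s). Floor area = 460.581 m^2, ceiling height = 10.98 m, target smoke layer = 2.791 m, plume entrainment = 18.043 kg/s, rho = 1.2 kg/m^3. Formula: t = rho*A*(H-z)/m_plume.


H - z = 8.189 m
t = 1.2 * 460.581 * 8.189 / 18.043 = 250.85 s

250.85 s


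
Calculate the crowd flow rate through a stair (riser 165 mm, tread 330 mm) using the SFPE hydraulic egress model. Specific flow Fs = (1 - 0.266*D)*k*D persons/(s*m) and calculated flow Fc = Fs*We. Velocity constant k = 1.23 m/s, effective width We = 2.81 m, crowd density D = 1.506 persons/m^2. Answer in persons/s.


1 - 0.266*D = 1 - 0.266*1.506 = 0.59940
Fs = 0.59940 * 1.23 * 1.506 = 1.1103 persons/(s*m)
Fc = 1.1103 * 2.81 = 3.1200 persons/s

3.1200 persons/s


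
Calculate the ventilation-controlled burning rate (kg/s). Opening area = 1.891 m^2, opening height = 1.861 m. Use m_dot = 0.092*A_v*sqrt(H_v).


sqrt(H_v) = 1.3642
m_dot = 0.092 * 1.891 * 1.3642 = 0.23733 kg/s

0.23733 kg/s


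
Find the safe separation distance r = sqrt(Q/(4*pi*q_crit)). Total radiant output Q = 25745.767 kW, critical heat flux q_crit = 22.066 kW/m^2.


4*pi*q_crit = 277.29
Q/(4*pi*q_crit) = 92.848
r = sqrt(92.848) = 9.6358 m

9.6358 m


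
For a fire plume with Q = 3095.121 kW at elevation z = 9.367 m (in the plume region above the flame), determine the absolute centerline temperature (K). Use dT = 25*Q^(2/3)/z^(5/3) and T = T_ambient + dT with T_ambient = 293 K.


Q^(2/3) = 212.38
z^(5/3) = 41.623
dT = 25 * 212.38 / 41.623 = 127.56 K
T = 293 + 127.56 = 420.56 K

420.56 K


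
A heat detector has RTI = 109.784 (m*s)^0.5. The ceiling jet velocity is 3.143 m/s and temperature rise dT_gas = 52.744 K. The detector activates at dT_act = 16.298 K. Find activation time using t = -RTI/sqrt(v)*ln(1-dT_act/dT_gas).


dT_act/dT_gas = 0.30900
ln(1 - 0.30900) = -0.36962
t = -109.784 / sqrt(3.143) * -0.36962 = 22.889 s

22.889 s


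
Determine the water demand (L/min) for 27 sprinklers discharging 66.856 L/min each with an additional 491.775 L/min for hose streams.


Sprinkler demand = 27 * 66.856 = 1805.112 L/min
Total = 1805.112 + 491.775 = 2296.887 L/min

2296.887 L/min


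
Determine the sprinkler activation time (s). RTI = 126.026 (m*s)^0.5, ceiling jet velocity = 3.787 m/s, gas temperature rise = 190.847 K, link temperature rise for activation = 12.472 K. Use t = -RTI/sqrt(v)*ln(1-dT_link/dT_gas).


dT_link/dT_gas = 0.065351
ln(1 - 0.065351) = -0.067584
t = -126.026 / sqrt(3.787) * -0.067584 = 4.3768 s

4.3768 s


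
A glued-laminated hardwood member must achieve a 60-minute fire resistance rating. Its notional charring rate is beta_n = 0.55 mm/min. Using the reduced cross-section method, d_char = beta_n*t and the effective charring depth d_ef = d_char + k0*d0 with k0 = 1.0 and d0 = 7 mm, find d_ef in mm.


d_char = 0.55 * 60 = 33 mm
d_ef = 33 + 1.0*7 = 40 mm

40 mm


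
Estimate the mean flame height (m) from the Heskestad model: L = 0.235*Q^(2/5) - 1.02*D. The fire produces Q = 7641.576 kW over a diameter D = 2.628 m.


Q^(2/5) = 35.750
0.235 * Q^(2/5) = 8.4012
1.02 * D = 2.6806
L = 5.7206 m

5.7206 m


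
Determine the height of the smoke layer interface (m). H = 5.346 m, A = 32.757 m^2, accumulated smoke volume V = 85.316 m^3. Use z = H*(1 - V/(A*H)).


V/(A*H) = 0.48719
1 - 0.48719 = 0.51281
z = 5.346 * 0.51281 = 2.7415 m

2.7415 m


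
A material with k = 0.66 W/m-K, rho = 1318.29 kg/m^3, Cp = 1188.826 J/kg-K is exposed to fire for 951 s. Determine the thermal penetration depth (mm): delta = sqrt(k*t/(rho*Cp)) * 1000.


alpha = 0.66 / (1318.29 * 1188.826) = 4.2113e-07 m^2/s
alpha * t = 0.00040049
delta = sqrt(0.00040049) * 1000 = 20.012 mm

20.012 mm


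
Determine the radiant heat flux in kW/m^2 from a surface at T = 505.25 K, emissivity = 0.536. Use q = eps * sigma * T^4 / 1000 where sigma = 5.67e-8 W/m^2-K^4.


T^4 = 6.5167e+10
q = 0.536 * 5.67e-8 * 6.5167e+10 / 1000 = 1.9805 kW/m^2

1.9805 kW/m^2


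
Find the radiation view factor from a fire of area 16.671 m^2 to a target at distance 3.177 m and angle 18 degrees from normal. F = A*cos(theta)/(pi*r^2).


cos(18 deg) = 0.95106
pi*r^2 = 31.709
F = 16.671 * 0.95106 / 31.709 = 0.50002

0.50002


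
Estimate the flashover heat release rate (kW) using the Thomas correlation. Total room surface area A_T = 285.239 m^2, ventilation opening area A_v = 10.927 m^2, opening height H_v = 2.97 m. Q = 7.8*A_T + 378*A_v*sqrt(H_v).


7.8*A_T = 2224.9
sqrt(H_v) = 1.7234
378*A_v*sqrt(H_v) = 7118.2
Q = 2224.9 + 7118.2 = 9343.1 kW

9343.1 kW


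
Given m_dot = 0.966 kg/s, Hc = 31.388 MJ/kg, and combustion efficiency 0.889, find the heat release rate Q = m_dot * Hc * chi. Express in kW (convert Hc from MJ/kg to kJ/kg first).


Hc = 31.388 MJ/kg = 31.388 * 1000 kJ/kg = 31388 kJ/kg
Q = 0.966 kg/s * 31388 kJ/kg * 0.889 = 26955 kW

26955 kW


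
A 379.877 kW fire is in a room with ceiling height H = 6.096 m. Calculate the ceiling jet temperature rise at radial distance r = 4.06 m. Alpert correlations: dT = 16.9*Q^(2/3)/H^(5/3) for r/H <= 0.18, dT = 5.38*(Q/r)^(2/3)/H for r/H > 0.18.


r/H = 4.06 / 6.096 = 0.66601
r/H > 0.18, so dT = 5.38*(Q/r)^(2/3)/H
Q/r = 93.566
(Q/r)^(2/3) = 20.610
dT = 5.38 * 20.610 / 6.096 = 18.189 K

18.189 K


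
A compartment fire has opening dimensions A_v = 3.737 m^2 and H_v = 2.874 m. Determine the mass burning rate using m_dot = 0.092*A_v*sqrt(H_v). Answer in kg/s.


sqrt(H_v) = 1.6953
m_dot = 0.092 * 3.737 * 1.6953 = 0.58285 kg/s

0.58285 kg/s


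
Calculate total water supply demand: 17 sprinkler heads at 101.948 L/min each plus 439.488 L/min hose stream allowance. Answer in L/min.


Sprinkler demand = 17 * 101.948 = 1733.116 L/min
Total = 1733.116 + 439.488 = 2172.604 L/min

2172.604 L/min


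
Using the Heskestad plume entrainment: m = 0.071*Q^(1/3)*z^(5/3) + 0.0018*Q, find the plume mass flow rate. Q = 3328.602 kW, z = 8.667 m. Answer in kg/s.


Q^(1/3) = 14.931
z^(5/3) = 36.569
First term = 0.071 * 14.931 * 36.569 = 38.767
Second term = 0.0018 * 3328.602 = 5.9915
m = 44.758 kg/s

44.758 kg/s


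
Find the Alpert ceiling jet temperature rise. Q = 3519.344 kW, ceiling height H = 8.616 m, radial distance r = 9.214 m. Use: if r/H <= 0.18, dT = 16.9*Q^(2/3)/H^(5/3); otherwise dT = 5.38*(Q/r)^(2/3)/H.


r/H = 9.214 / 8.616 = 1.0694
r/H > 0.18, so dT = 5.38*(Q/r)^(2/3)/H
Q/r = 381.96
(Q/r)^(2/3) = 52.643
dT = 5.38 * 52.643 / 8.616 = 32.871 K

32.871 K


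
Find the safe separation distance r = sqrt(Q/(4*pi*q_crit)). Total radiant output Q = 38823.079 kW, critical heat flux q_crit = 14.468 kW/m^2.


4*pi*q_crit = 181.81
Q/(4*pi*q_crit) = 213.54
r = sqrt(213.54) = 14.613 m

14.613 m


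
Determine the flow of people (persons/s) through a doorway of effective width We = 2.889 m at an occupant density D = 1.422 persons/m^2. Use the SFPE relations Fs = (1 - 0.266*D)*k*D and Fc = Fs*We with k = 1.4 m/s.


1 - 0.266*D = 1 - 0.266*1.422 = 0.62175
Fs = 0.62175 * 1.4 * 1.422 = 1.2378 persons/(s*m)
Fc = 1.2378 * 2.889 = 3.5759 persons/s

3.5759 persons/s


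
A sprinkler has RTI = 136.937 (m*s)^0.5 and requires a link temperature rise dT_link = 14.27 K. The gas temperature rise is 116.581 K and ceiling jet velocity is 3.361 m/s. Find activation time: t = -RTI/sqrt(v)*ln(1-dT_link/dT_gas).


dT_link/dT_gas = 0.12240
ln(1 - 0.12240) = -0.13057
t = -136.937 / sqrt(3.361) * -0.13057 = 9.7527 s

9.7527 s


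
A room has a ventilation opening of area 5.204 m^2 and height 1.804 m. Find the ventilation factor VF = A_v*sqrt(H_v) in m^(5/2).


sqrt(H_v) = 1.3431
VF = 5.204 * 1.3431 = 6.9897 m^(5/2)

6.9897 m^(5/2)


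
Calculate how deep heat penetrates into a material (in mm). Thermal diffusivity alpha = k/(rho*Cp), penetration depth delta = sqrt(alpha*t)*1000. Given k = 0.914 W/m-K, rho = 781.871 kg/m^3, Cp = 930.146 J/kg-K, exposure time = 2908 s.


alpha = 0.914 / (781.871 * 930.146) = 1.2568e-06 m^2/s
alpha * t = 0.0036547
delta = sqrt(0.0036547) * 1000 = 60.454 mm

60.454 mm


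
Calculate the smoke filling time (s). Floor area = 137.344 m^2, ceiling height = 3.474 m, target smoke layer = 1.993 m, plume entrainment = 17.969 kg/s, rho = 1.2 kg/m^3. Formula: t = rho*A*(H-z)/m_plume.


H - z = 1.481 m
t = 1.2 * 137.344 * 1.481 / 17.969 = 13.584 s

13.584 s


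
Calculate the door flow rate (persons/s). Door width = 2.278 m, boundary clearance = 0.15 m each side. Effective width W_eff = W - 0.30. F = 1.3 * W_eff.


W_eff = 2.278 - 0.30 = 1.978 m
F = 1.3 * 1.978 = 2.5714 persons/s

2.5714 persons/s
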